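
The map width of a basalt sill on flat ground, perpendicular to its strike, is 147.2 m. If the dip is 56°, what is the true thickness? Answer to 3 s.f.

True thickness t = w · sin(dip) = 147.2 × sin 56°
t = 147.2 × 0.8290 = 122.034 m

122 m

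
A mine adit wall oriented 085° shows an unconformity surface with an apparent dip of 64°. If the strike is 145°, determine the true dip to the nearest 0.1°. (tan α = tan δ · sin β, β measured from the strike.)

The section is 60° from the strike.
tan(true dip) = tan 64° / sin 60° = 2.3675
δ = arctan(2.3675) = 67.10°

67.1°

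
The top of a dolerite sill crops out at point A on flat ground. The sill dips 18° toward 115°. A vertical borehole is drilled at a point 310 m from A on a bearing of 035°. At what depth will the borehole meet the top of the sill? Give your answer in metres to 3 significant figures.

The hole lies 80° from the dip direction, so the down-dip offset is 310 × cos 80° = 53.83 m.
Depth = down-dip offset × tan(dip) = 53.83 × tan 18° = 53.83 × 0.3249
Depth = 17.49 m

17.5 m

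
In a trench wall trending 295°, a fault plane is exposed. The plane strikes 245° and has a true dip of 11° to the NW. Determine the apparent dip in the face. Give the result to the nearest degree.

8°

The section lies 50° from the strike.
tan α = tan 11° × sin 50° = 0.1944 × 0.7660 = 0.1489
apparent dip = arctan 0.1489 = 8.47°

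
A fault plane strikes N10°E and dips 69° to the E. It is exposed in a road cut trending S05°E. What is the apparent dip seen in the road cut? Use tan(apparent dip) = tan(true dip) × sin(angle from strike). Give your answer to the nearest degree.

34°

The section lies 15° from the strike.
tan(apparent dip) = tan 69° · sin 15° = 0.6742
α = arctan(0.6742) = 33.99°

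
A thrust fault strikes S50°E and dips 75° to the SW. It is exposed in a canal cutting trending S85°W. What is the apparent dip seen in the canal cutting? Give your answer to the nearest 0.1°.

69.2°

The section lies 45° from the strike.
tan(apparent dip) = tan 75° · sin 45° = 2.6390
apparent dip = arctan 2.6390 = 69.25°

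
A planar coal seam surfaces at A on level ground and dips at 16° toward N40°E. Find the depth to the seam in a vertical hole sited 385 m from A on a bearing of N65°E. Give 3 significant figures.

100 m

The hole lies 25° from the dip direction, so the down-dip offset is 385 × cos 25° = 348.93 m.
Depth = down-dip offset × tan(dip) = 348.93 × tan 16° = 348.93 × 0.2867
Depth = 100.05 m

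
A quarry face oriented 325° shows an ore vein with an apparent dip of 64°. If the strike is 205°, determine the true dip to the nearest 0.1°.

The section is 60° from the strike.
tan(true dip) = tan 64° / sin 60° = 2.3675
true dip = arctan 2.3675 = 67.10°

67.1°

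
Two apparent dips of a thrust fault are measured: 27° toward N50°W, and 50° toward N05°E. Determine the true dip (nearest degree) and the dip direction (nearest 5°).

Each apparent-dip line lies in the plane. As unit vectors (x east, y north, z up), v₁ plunges 27°→N50°W and v₂ plunges 50°→N05°E.
Cross product v₁ × v₂ gives the pole to the plane: n ∝ (0.148, 0.548, 0.469).
True dip = arccos(n_z / |n|) = arccos(0.6369) = 50.4°.
Dip direction = azimuth of (n_x, n_y) = atan2(0.148, 0.548) = 15°.

true dip 50°, dip direction 015°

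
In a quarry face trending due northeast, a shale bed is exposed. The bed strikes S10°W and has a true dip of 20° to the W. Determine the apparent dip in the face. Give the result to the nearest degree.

12°

The strike is S10°W and the section trends due northeast; the acute angle between them is β = 35°.
tan(apparent dip) = tan 20° · sin 35° = 0.2088
α = arctan(0.2088) = 11.79°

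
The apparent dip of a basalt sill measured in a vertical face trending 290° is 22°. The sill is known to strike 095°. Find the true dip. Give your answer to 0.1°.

β = acute angle between strike 095° and section 290° = 15°.
tan(true dip) = tan 22° / sin 15° = 1.5610
true dip = arctan 1.5610 = 57.36°

57.4°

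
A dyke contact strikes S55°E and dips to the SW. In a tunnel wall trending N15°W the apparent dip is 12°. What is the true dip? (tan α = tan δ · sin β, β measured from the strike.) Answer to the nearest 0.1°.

18.3°

β = acute angle between strike S55°E and section N15°W = 40°.
tan δ = tan α / sin β = tan 12° / sin 40° = 0.2126 / 0.6428 = 0.3307
true dip = arctan 0.3307 = 18.30°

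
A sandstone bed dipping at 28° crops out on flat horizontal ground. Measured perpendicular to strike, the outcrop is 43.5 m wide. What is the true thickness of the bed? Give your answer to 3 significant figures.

True thickness t = w · sin(dip) = 43.5 × sin 28°
t = 43.5 × 0.4695 = 20.422 m

20.4 m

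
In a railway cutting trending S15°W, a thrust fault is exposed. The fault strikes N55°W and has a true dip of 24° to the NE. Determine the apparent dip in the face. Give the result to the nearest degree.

23°

The section lies 70° from the strike.
tan α = tan 24° × sin 70° = 0.4452 × 0.9397 = 0.4184
α = arctan(0.4184) = 22.70°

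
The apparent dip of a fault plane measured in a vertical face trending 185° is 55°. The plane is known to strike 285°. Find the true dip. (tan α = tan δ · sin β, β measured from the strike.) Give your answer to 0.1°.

55.4°

β = acute angle between strike 285° and section 185° = 80°.
tan δ = tan α / sin β = tan 55° / sin 80° = 1.4281 / 0.9848 = 1.4502
true dip = arctan 1.4502 = 55.41°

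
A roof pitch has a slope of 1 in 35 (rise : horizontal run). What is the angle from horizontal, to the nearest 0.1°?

tan θ = 1/35 = 0.0286
θ = arctan(0.0286) = 1.64°

1.6°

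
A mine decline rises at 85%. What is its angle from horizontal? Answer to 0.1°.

tan θ = 85/100 = 0.8500
θ = arctan(0.8500) = 40.36°

40.4°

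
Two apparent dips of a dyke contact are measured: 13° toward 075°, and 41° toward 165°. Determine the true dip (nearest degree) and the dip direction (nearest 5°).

The two traces are lines in the plane: v₁ = (sin 75°·cos 13°, cos 75°·cos 13°, −sin 13°), v₂ = (sin 165°·cos 41°, cos 165°·cos 41°, −sin 41°).
Cross product v₁ × v₂ gives the pole to the plane: n ∝ (0.329, -0.574, 0.735).
tan δ = √(n_x²+n_y²)/n_z = 0.661/0.735, so δ = 42.0°.
Dip direction = azimuth of (n_x, n_y) = atan2(0.329, -0.574) = 150°.

true dip 42°, dip direction 150°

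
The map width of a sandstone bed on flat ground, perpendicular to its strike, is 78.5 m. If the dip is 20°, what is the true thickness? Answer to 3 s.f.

26.8 m

True thickness t = w · sin(dip) = 78.5 × sin 20°
t = 78.5 × 0.3420 = 26.849 m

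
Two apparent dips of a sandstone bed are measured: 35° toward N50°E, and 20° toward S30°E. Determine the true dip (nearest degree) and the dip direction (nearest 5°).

true dip 41°, dip direction 085°

Represent each trace as a vector plunging at its apparent dip toward its trend (east-north-up frame): v₁ = (0.628, 0.527, -0.574), v₂ = (0.470, -0.814, -0.342).
n = v₁ × v₂ = (0.647, 0.055, 0.758) (taken with n_z > 0).
Dip δ = arctan(|n_h|/n_z) = arctan(0.649/0.758) = 40.6°.
Dip direction = atan2(0.647, 0.055) = 85° (azimuth of n's horizontal projection).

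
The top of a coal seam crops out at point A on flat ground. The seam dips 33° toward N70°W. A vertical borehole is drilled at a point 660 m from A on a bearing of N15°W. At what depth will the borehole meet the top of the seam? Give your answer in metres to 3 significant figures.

246 m

The hole lies 55° from the dip direction, so the down-dip offset is 660 × cos 55° = 378.56 m.
Depth = down-dip offset × tan(dip) = 378.56 × tan 33° = 378.56 × 0.6494
Depth = 245.84 m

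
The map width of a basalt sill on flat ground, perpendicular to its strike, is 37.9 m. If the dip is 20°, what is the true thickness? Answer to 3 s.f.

True thickness t = w · sin(dip) = 37.9 × sin 20°
t = 37.9 × 0.3420 = 12.963 m

13.0 m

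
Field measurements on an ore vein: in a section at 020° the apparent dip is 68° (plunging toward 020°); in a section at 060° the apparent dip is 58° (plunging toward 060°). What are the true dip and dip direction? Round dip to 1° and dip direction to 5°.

true dip 68°, dip direction 010°

The two traces are lines in the plane: v₁ = (sin 20°·cos 68°, cos 20°·cos 68°, −sin 68°), v₂ = (sin 60°·cos 58°, cos 60°·cos 58°, −sin 58°).
The plane normal is n = v₁ × v₂ ∝ (0.053, 0.317, 0.128).
True dip = arccos(n_z / |n|) = arccos(0.3692) = 68.3°.
Dip direction = atan2(0.053, 0.317) = 9° (azimuth of n's horizontal projection).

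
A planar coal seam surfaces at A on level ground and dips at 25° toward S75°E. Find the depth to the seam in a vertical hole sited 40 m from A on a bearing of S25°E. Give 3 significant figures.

12.0 m

The hole lies 50° from the dip direction, so the down-dip offset is 40 × cos 50° = 25.71 m.
Depth = down-dip offset × tan(dip) = 25.71 × tan 25° = 25.71 × 0.4663
Depth = 11.99 m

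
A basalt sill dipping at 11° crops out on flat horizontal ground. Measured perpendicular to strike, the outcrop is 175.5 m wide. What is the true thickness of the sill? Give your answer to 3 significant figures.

33.5 m

True thickness t = w · sin(dip) = 175.5 × sin 11°
t = 175.5 × 0.1908 = 33.487 m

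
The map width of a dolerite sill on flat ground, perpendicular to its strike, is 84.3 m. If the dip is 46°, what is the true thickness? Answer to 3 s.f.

60.6 m

True thickness t = w · sin(dip) = 84.3 × sin 46°
t = 84.3 × 0.7193 = 60.640 m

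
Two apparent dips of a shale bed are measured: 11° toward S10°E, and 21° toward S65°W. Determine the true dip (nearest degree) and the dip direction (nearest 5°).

Each apparent-dip line lies in the plane. As unit vectors (x east, y north, z up), v₁ plunges 11°→S10°E and v₂ plunges 21°→S65°W.
The plane normal is n = v₁ × v₂ ∝ (-0.271, -0.223, 0.885).
tan δ = √(n_x²+n_y²)/n_z = 0.351/0.885, so δ = 21.6°.
Dip direction = azimuth of (n_x, n_y) = atan2(-0.271, -0.223) = 231°.

true dip 22°, dip direction 230°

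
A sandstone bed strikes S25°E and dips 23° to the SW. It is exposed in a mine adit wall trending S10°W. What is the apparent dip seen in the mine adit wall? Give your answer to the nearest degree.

The strike is S25°E and the section trends S10°W; the acute angle between them is β = 35°.
tan(apparent dip) = tan 23° · sin 35° = 0.2435
apparent dip = arctan 0.2435 = 13.68°

14°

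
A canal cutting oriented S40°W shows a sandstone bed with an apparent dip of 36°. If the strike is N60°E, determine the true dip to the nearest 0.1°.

β = acute angle between strike N60°E and section S40°W = 20°.
tan δ = tan α / sin β = tan 36° / sin 20° = 0.7265 / 0.3420 = 2.1243
δ = arctan(2.1243) = 64.79°

64.8°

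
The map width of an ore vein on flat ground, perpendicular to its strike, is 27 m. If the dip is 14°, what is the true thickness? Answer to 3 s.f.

True thickness t = w · sin(dip) = 27 × sin 14°
t = 27 × 0.2419 = 6.532 m

6.53 m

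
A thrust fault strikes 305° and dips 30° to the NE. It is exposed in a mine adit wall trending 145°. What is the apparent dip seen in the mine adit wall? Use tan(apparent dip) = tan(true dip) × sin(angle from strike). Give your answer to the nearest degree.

11°

The strike is 305° and the section trends 145°; the acute angle between them is β = 20°.
tan(apparent dip) = tan 30° · sin 20° = 0.1975
apparent dip = arctan 0.1975 = 11.17°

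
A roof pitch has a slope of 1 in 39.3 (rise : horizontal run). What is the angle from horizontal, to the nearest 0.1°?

tan θ = 1/39.3 = 0.0254
θ = arctan(0.0254) = 1.46°

1.5°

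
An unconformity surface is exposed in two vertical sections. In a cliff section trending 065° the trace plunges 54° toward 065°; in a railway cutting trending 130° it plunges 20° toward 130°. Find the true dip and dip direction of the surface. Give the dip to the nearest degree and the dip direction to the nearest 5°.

Represent each trace as a vector plunging at its apparent dip toward its trend (east-north-up frame): v₁ = (0.533, 0.248, -0.809), v₂ = (0.720, -0.604, -0.342).
The plane normal is n = v₁ × v₂ ∝ (0.574, 0.400, 0.501).
tan δ = √(n_x²+n_y²)/n_z = 0.699/0.501, so δ = 54.4°.
The horizontal component of n points toward azimuth atan2(n_x, n_y) = 55°, the dip direction.

true dip 54°, dip direction 055°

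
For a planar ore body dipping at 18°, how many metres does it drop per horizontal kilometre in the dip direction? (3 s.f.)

drop per km = 1000 × tan 18° = 1000 × 0.3249

325 m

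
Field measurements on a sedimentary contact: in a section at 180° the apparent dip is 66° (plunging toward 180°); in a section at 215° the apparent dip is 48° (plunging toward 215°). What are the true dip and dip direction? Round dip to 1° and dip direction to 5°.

true dip 69°, dip direction 150°

Each apparent-dip line lies in the plane. As unit vectors (x east, y north, z up), v₁ plunges 66°→180° and v₂ plunges 48°→215°.
n = v₁ × v₂ = (0.198, -0.351, 0.156) (taken with n_z > 0).
tan δ = √(n_x²+n_y²)/n_z = 0.403/0.156, so δ = 68.8°.
Dip direction = atan2(0.198, -0.351) = 150° (azimuth of n's horizontal projection).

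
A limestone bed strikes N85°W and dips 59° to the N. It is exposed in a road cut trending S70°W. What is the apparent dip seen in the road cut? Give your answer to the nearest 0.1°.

35.1°

The section lies 25° from the strike.
tan(apparent dip) = tan 59° · sin 25° = 0.7034
α = arctan(0.7034) = 35.12°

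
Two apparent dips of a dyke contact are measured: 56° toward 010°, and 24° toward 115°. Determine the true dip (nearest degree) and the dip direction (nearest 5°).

Each apparent-dip line lies in the plane. As unit vectors (x east, y north, z up), v₁ plunges 56°→010° and v₂ plunges 24°→115°.
n = v₁ × v₂ = (0.544, 0.647, 0.493) (taken with n_z > 0).
Dip δ = arctan(|n_h|/n_z) = arctan(0.845/0.493) = 59.7°.
Dip direction = atan2(0.544, 0.647) = 40° (azimuth of n's horizontal projection).

true dip 60°, dip direction 040°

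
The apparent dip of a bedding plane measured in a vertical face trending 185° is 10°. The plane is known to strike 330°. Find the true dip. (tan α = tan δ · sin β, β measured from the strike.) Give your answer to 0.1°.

The section is 35° from the strike.
tan(true dip) = tan 10° / sin 35° = 0.3074
δ = arctan(0.3074) = 17.09°

17.1°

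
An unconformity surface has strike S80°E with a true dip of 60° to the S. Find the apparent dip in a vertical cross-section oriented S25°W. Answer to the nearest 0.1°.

The strike is S80°E and the section trends S25°W; the acute angle between them is β = 75°.
tan α = tan 60° × sin 75° = 1.7321 × 0.9659 = 1.6730
apparent dip = arctan 1.6730 = 59.13°

59.1°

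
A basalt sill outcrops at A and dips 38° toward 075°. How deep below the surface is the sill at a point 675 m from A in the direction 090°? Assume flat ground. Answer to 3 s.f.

The hole lies 15° from the dip direction, so the down-dip offset is 675 × cos 15° = 652.00 m.
Depth = down-dip offset × tan(dip) = 652.00 × tan 38° = 652.00 × 0.7813
Depth = 509.40 m

509 m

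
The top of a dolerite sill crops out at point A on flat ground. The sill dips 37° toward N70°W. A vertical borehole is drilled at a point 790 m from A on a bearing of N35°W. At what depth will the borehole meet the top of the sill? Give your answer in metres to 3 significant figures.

The hole lies 35° from the dip direction, so the down-dip offset is 790 × cos 35° = 647.13 m.
Depth = down-dip offset × tan(dip) = 647.13 × tan 37° = 647.13 × 0.7536
Depth = 487.65 m

488 m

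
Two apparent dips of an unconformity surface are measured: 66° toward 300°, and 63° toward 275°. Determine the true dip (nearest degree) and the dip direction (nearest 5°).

Represent each trace as a vector plunging at its apparent dip toward its trend (east-north-up frame): v₁ = (-0.352, 0.203, -0.914), v₂ = (-0.452, 0.040, -0.891).
Cross product v₁ × v₂ gives the pole to the plane: n ∝ (-0.145, 0.099, 0.078).
Dip δ = arctan(|n_h|/n_z) = arctan(0.176/0.078) = 66.1°.
The horizontal component of n points toward azimuth atan2(n_x, n_y) = 304°, the dip direction.

true dip 66°, dip direction 305°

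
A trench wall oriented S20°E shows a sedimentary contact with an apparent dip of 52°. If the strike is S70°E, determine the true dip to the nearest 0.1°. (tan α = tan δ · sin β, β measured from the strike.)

59.1°

The section is 50° from the strike.
tan δ = tan α / sin β = tan 52° / sin 50° = 1.2799 / 0.7660 = 1.6708
δ = arctan(1.6708) = 59.10°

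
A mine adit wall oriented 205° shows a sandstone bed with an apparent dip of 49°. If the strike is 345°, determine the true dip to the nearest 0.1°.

The section is 40° from the strike.
tan(true dip) = tan 49° / sin 40° = 1.7897
true dip = arctan 1.7897 = 60.80°

60.8°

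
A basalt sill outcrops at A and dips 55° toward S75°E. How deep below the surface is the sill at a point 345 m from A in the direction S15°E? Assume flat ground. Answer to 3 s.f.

246 m

The hole lies 60° from the dip direction, so the down-dip offset is 345 × cos 60° = 172.50 m.
Depth = down-dip offset × tan(dip) = 172.50 × tan 55° = 172.50 × 1.4281
Depth = 246.36 m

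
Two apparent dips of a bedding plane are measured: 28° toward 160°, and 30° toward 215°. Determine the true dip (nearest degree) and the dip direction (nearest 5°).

Each apparent-dip line lies in the plane. As unit vectors (x east, y north, z up), v₁ plunges 28°→160° and v₂ plunges 30°→215°.
Cross product v₁ × v₂ gives the pole to the plane: n ∝ (-0.082, -0.384, 0.626).
Dip δ = arctan(|n_h|/n_z) = arctan(0.393/0.626) = 32.1°.
Dip direction = atan2(-0.082, -0.384) = 192° (azimuth of n's horizontal projection).

true dip 32°, dip direction 190°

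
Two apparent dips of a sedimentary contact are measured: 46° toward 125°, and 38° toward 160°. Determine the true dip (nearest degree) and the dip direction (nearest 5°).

true dip 46°, dip direction 120°

The two traces are lines in the plane: v₁ = (sin 125°·cos 46°, cos 125°·cos 46°, −sin 46°), v₂ = (sin 160°·cos 38°, cos 160°·cos 38°, −sin 38°).
n = v₁ × v₂ = (0.287, -0.156, 0.314) (taken with n_z > 0).
tan δ = √(n_x²+n_y²)/n_z = 0.327/0.314, so δ = 46.2°.
Dip direction = azimuth of (n_x, n_y) = atan2(0.287, -0.156) = 119°.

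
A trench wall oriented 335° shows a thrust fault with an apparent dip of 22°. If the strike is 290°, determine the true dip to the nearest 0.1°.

The section is 45° from the strike.
tan δ = tan α / sin β = tan 22° / sin 45° = 0.4040 / 0.7071 = 0.5714
δ = arctan(0.5714) = 29.74°

29.7°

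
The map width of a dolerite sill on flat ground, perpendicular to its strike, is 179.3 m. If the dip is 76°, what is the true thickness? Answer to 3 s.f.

174 m

True thickness t = w · sin(dip) = 179.3 × sin 76°
t = 179.3 × 0.9703 = 173.974 m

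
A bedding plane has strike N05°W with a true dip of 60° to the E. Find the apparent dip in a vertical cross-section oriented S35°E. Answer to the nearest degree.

The section lies 30° from the strike.
tan(apparent dip) = tan 60° · sin 30° = 0.8660
apparent dip = arctan 0.8660 = 40.89°

41°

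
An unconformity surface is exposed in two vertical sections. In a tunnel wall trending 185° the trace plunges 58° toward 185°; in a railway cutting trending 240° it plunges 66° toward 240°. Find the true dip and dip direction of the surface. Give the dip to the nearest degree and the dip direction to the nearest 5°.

Represent each trace as a vector plunging at its apparent dip toward its trend (east-north-up frame): v₁ = (-0.046, -0.528, -0.848), v₂ = (-0.352, -0.203, -0.914).
Cross product v₁ × v₂ gives the pole to the plane: n ∝ (-0.310, -0.257, 0.177).
tan δ = √(n_x²+n_y²)/n_z = 0.402/0.177, so δ = 66.3°.
Dip direction = atan2(-0.310, -0.257) = 230° (azimuth of n's horizontal projection).

true dip 66°, dip direction 230°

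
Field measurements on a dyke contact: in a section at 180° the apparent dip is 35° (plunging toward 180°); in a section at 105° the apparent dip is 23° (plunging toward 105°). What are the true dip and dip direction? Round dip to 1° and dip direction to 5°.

Each apparent-dip line lies in the plane. As unit vectors (x east, y north, z up), v₁ plunges 35°→180° and v₂ plunges 23°→105°.
n = v₁ × v₂ = (0.183, -0.510, 0.728) (taken with n_z > 0).
True dip = arccos(n_z / |n|) = arccos(0.8023) = 36.7°.
Dip direction = atan2(0.183, -0.510) = 160° (azimuth of n's horizontal projection).

true dip 37°, dip direction 160°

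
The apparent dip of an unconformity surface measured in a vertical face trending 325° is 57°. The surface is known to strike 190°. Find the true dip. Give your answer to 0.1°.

The section is 45° from the strike.
tan δ = tan α / sin β = tan 57° / sin 45° = 1.5399 / 0.7071 = 2.1777
δ = arctan(2.1777) = 65.34°

65.3°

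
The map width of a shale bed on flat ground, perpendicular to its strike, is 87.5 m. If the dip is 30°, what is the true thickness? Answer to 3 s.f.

True thickness t = w · sin(dip) = 87.5 × sin 30°
t = 87.5 × 0.5000 = 43.750 m

43.7 m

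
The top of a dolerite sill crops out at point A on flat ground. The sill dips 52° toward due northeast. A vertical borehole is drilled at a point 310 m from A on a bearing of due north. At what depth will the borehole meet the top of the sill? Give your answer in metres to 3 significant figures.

281 m

The hole lies 45° from the dip direction, so the down-dip offset is 310 × cos 45° = 219.20 m.
Depth = down-dip offset × tan(dip) = 219.20 × tan 52° = 219.20 × 1.2799
Depth = 280.57 m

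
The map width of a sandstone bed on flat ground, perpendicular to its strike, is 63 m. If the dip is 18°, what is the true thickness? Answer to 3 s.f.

True thickness t = w · sin(dip) = 63 × sin 18°
t = 63 × 0.3090 = 19.468 m

19.5 m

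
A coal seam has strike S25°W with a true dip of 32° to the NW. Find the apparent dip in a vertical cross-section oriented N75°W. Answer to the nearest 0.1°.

Angle between strike (S25°W) and section (N75°W): β = 80°.
tan(apparent dip) = tan 32° · sin 80° = 0.6154
apparent dip = arctan 0.6154 = 31.61°

31.6°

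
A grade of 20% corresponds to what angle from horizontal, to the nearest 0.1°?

tan θ = 20/100 = 0.2000
θ = arctan(0.2000) = 11.31°

11.3°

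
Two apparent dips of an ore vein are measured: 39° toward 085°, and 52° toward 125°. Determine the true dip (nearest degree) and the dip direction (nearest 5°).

true dip 53°, dip direction 135°

Each apparent-dip line lies in the plane. As unit vectors (x east, y north, z up), v₁ plunges 39°→085° and v₂ plunges 52°→125°.
Cross product v₁ × v₂ gives the pole to the plane: n ∝ (0.276, -0.293, 0.308).
True dip = arccos(n_z / |n|) = arccos(0.6076) = 52.6°.
The horizontal component of n points toward azimuth atan2(n_x, n_y) = 137°, the dip direction.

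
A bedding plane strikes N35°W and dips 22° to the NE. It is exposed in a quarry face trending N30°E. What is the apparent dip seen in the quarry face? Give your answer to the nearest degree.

The strike is N35°W and the section trends N30°E; the acute angle between them is β = 65°.
tan(apparent dip) = tan 22° · sin 65° = 0.3662
α = arctan(0.3662) = 20.11°

20°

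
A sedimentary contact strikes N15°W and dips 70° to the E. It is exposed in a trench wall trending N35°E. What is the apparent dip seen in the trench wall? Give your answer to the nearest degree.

65°

Angle between strike (N15°W) and section (N35°E): β = 50°.
tan(apparent dip) = tan 70° · sin 50° = 2.1047
α = arctan(2.1047) = 64.59°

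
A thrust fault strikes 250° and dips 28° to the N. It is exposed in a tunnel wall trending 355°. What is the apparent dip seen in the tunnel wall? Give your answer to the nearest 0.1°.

27.2°

The strike is 250° and the section trends 355°; the acute angle between them is β = 75°.
tan(apparent dip) = tan 28° · sin 75° = 0.5136
apparent dip = arctan 0.5136 = 27.18°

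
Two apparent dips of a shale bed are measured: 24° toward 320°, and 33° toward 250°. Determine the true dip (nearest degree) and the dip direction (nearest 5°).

Each apparent-dip line lies in the plane. As unit vectors (x east, y north, z up), v₁ plunges 24°→320° and v₂ plunges 33°→250°.
Cross product v₁ × v₂ gives the pole to the plane: n ∝ (-0.498, 0.001, 0.720).
tan δ = √(n_x²+n_y²)/n_z = 0.498/0.720, so δ = 34.7°.
Dip direction = atan2(-0.498, 0.001) = 270° (azimuth of n's horizontal projection).

true dip 35°, dip direction 270°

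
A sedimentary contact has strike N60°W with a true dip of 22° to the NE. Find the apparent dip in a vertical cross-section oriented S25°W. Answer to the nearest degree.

22°

Angle between strike (N60°W) and section (S25°W): β = 85°.
tan α = tan 22° × sin 85° = 0.4040 × 0.9962 = 0.4025
α = arctan(0.4025) = 21.92°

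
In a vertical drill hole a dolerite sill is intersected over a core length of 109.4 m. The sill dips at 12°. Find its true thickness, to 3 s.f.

107 m

True thickness t = h · cos(dip) = 109.4 × cos 12°
t = 109.4 × 0.9781 = 107.009 m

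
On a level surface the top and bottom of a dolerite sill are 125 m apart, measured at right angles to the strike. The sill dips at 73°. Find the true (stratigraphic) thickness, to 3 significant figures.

120 m

True thickness t = w · sin(dip) = 125 × sin 73°
t = 125 × 0.9563 = 119.538 m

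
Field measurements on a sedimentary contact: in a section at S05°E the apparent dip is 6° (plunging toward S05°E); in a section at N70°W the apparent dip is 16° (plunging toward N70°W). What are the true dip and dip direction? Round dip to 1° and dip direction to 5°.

Each apparent-dip line lies in the plane. As unit vectors (x east, y north, z up), v₁ plunges 6°→S05°E and v₂ plunges 16°→N70°W.
The plane normal is n = v₁ × v₂ ∝ (-0.307, -0.118, 0.866).
tan δ = √(n_x²+n_y²)/n_z = 0.329/0.866, so δ = 20.8°.
Dip direction = atan2(-0.307, -0.118) = 249° (azimuth of n's horizontal projection).

true dip 21°, dip direction 250°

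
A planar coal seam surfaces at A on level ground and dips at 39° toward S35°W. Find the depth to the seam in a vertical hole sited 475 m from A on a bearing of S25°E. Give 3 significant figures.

192 m

The hole lies 60° from the dip direction, so the down-dip offset is 475 × cos 60° = 237.50 m.
Depth = down-dip offset × tan(dip) = 237.50 × tan 39° = 237.50 × 0.8098
Depth = 192.32 m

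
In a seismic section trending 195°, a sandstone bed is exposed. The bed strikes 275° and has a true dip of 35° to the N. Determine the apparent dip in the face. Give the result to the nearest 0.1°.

Angle between strike (275°) and section (195°): β = 80°.
tan(apparent dip) = tan 35° · sin 80° = 0.6896
α = arctan(0.6896) = 34.59°

34.6°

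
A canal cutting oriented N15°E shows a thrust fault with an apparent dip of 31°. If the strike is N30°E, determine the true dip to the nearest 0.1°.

66.7°

The section is 15° from the strike.
tan(true dip) = tan 31° / sin 15° = 2.3215
δ = arctan(2.3215) = 66.70°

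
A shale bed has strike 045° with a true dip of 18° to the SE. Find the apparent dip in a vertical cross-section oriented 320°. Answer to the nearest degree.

18°

The strike is 045° and the section trends 320°; the acute angle between them is β = 85°.
tan α = tan 18° × sin 85° = 0.3249 × 0.9962 = 0.3237
α = arctan(0.3237) = 17.94°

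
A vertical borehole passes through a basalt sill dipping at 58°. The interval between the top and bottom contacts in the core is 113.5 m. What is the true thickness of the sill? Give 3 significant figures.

True thickness t = h · cos(dip) = 113.5 × cos 58°
t = 113.5 × 0.5299 = 60.146 m

60.1 m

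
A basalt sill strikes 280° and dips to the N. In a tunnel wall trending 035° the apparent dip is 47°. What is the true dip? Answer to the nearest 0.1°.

The section is 65° from the strike.
tan δ = tan α / sin β = tan 47° / sin 65° = 1.0724 / 0.9063 = 1.1832
δ = arctan(1.1832) = 49.80°

49.8°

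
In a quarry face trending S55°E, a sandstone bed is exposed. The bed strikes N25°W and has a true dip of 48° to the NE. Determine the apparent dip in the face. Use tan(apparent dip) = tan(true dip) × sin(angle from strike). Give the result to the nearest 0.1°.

The section lies 30° from the strike.
tan α = tan 48° × sin 30° = 1.1106 × 0.5000 = 0.5553
α = arctan(0.5553) = 29.04°

29.0°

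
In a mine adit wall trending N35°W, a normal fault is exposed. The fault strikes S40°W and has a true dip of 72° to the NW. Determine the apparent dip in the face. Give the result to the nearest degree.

71°

The strike is S40°W and the section trends N35°W; the acute angle between them is β = 75°.
tan α = tan 72° × sin 75° = 3.0777 × 0.9659 = 2.9728
apparent dip = arctan 2.9728 = 71.41°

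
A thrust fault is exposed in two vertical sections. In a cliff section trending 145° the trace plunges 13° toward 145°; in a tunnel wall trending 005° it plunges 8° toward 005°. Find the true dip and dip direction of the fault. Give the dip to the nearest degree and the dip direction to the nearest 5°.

Represent each trace as a vector plunging at its apparent dip toward its trend (east-north-up frame): v₁ = (0.559, -0.798, -0.225), v₂ = (0.086, 0.986, -0.139).
n = v₁ × v₂ = (0.333, 0.058, 0.620) (taken with n_z > 0).
True dip = arccos(n_z / |n|) = arccos(0.8780) = 28.6°.
The horizontal component of n points toward azimuth atan2(n_x, n_y) = 80°, the dip direction.

true dip 29°, dip direction 080°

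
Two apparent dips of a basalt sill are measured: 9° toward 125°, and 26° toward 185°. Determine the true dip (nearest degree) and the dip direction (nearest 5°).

Represent each trace as a vector plunging at its apparent dip toward its trend (east-north-up frame): v₁ = (0.809, -0.567, -0.156), v₂ = (-0.078, -0.895, -0.438).
Cross product v₁ × v₂ gives the pole to the plane: n ∝ (-0.108, -0.367, 0.769).
True dip = arccos(n_z / |n|) = arccos(0.8953) = 26.5°.
Dip direction = azimuth of (n_x, n_y) = atan2(-0.108, -0.367) = 196°.

true dip 26°, dip direction 195°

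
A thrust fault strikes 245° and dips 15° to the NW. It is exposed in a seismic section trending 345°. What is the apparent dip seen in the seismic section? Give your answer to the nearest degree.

15°

The section lies 80° from the strike.
tan α = tan 15° × sin 80° = 0.2679 × 0.9848 = 0.2639
apparent dip = arctan 0.2639 = 14.78°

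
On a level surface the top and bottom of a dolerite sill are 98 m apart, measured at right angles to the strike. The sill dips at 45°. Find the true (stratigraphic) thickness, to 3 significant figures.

True thickness t = w · sin(dip) = 98 × sin 45°
t = 98 × 0.7071 = 69.296 m

69.3 m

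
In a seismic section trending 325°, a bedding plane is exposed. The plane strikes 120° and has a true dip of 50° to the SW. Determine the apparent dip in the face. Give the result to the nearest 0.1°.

26.7°

Angle between strike (120°) and section (325°): β = 25°.
tan(apparent dip) = tan 50° · sin 25° = 0.5037
apparent dip = arctan 0.5037 = 26.73°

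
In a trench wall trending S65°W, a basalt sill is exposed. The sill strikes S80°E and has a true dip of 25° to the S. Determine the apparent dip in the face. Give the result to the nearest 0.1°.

The strike is S80°E and the section trends S65°W; the acute angle between them is β = 35°.
tan(apparent dip) = tan 25° · sin 35° = 0.2675
apparent dip = arctan 0.2675 = 14.97°

15.0°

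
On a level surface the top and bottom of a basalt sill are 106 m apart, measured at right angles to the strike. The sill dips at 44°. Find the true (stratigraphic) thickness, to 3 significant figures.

73.6 m

True thickness t = w · sin(dip) = 106 × sin 44°
t = 106 × 0.6947 = 73.634 m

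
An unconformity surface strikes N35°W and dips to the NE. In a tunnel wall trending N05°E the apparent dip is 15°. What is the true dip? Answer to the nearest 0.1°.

22.6°

The section is 40° from the strike.
tan δ = tan α / sin β = tan 15° / sin 40° = 0.2679 / 0.6428 = 0.4169
δ = arctan(0.4169) = 22.63°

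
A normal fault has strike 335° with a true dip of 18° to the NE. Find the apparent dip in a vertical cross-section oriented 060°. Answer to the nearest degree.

18°

The strike is 335° and the section trends 060°; the acute angle between them is β = 85°.
tan(apparent dip) = tan 18° · sin 85° = 0.3237
α = arctan(0.3237) = 17.94°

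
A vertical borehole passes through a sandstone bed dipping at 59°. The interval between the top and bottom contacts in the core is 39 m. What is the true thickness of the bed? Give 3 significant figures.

True thickness t = h · cos(dip) = 39 × cos 59°
t = 39 × 0.5150 = 20.086 m

20.1 m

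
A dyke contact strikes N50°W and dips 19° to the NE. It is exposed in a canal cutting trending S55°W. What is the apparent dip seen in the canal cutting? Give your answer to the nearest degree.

18°

The section lies 75° from the strike.
tan α = tan 19° × sin 75° = 0.3443 × 0.9659 = 0.3326
α = arctan(0.3326) = 18.40°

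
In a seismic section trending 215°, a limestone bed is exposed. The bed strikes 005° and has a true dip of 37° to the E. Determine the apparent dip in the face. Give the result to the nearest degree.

21°

The section lies 30° from the strike.
tan(apparent dip) = tan 37° · sin 30° = 0.3768
apparent dip = arctan 0.3768 = 20.65°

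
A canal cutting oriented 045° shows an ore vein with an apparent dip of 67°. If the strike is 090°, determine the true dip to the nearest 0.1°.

73.3°

β = acute angle between strike 090° and section 045° = 45°.
tan(true dip) = tan 67° / sin 45° = 3.3317
true dip = arctan 3.3317 = 73.29°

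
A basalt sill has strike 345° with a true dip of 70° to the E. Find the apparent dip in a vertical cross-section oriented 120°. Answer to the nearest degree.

The section lies 45° from the strike.
tan(apparent dip) = tan 70° · sin 45° = 1.9428
apparent dip = arctan 1.9428 = 62.76°

63°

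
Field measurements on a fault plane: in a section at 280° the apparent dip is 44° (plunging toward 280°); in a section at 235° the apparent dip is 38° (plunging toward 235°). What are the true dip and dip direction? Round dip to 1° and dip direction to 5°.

Each apparent-dip line lies in the plane. As unit vectors (x east, y north, z up), v₁ plunges 44°→280° and v₂ plunges 38°→235°.
n = v₁ × v₂ = (-0.391, 0.012, 0.401) (taken with n_z > 0).
tan δ = √(n_x²+n_y²)/n_z = 0.391/0.401, so δ = 44.3°.
The horizontal component of n points toward azimuth atan2(n_x, n_y) = 272°, the dip direction.

true dip 44°, dip direction 270°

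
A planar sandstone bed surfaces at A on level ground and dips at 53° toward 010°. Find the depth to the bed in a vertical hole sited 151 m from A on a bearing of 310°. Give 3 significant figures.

The hole lies 60° from the dip direction, so the down-dip offset is 151 × cos 60° = 75.50 m.
Depth = down-dip offset × tan(dip) = 75.50 × tan 53° = 75.50 × 1.3270
Depth = 100.19 m

100 m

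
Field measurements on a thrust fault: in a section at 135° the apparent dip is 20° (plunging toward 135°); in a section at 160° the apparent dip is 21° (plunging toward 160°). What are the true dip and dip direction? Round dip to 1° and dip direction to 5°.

Represent each trace as a vector plunging at its apparent dip toward its trend (east-north-up frame): v₁ = (0.664, -0.664, -0.342), v₂ = (0.319, -0.877, -0.358).
n = v₁ × v₂ = (0.062, -0.129, 0.371) (taken with n_z > 0).
Dip δ = arctan(|n_h|/n_z) = arctan(0.143/0.371) = 21.1°.
Dip direction = azimuth of (n_x, n_y) = atan2(0.062, -0.129) = 154°.

true dip 21°, dip direction 155°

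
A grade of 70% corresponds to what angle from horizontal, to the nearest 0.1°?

tan θ = 70/100 = 0.7000
θ = arctan(0.7000) = 34.99°

35.0°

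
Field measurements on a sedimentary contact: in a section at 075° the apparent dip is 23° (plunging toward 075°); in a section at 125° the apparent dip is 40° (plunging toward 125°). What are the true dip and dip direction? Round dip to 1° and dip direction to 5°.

true dip 40°, dip direction 135°

Each apparent-dip line lies in the plane. As unit vectors (x east, y north, z up), v₁ plunges 23°→075° and v₂ plunges 40°→125°.
Cross product v₁ × v₂ gives the pole to the plane: n ∝ (0.325, -0.326, 0.540).
True dip = arccos(n_z / |n|) = arccos(0.7610) = 40.4°.
Dip direction = azimuth of (n_x, n_y) = atan2(0.325, -0.326) = 135°.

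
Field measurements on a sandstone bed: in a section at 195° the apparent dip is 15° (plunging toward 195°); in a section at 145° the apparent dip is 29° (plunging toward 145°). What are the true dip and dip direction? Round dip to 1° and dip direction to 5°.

Each apparent-dip line lies in the plane. As unit vectors (x east, y north, z up), v₁ plunges 15°→195° and v₂ plunges 29°→145°.
Cross product v₁ × v₂ gives the pole to the plane: n ∝ (0.267, -0.251, 0.647).
tan δ = √(n_x²+n_y²)/n_z = 0.366/0.647, so δ = 29.5°.
Dip direction = azimuth of (n_x, n_y) = atan2(0.267, -0.251) = 133°.

true dip 30°, dip direction 135°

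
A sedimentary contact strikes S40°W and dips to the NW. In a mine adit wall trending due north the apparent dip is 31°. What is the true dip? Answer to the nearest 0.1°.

The section is 40° from the strike.
tan(true dip) = tan 31° / sin 40° = 0.9348
δ = arctan(0.9348) = 43.07°

43.1°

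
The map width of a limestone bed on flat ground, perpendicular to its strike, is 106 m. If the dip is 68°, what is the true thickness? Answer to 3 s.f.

True thickness t = w · sin(dip) = 106 × sin 68°
t = 106 × 0.9272 = 98.281 m

98.3 m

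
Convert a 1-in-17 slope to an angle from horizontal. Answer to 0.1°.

tan θ = 1/17 = 0.0588
θ = arctan(0.0588) = 3.37°

3.4°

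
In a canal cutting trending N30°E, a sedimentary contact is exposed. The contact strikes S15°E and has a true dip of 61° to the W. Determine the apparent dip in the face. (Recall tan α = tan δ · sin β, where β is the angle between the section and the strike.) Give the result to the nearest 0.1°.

Angle between strike (S15°E) and section (N30°E): β = 45°.
tan α = tan 61° × sin 45° = 1.8040 × 0.7071 = 1.2757
apparent dip = arctan 1.2757 = 51.91°

51.9°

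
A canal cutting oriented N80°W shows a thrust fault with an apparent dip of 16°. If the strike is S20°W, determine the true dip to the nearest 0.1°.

16.2°

The section is 80° from the strike.
tan(true dip) = tan 16° / sin 80° = 0.2912
true dip = arctan 0.2912 = 16.23°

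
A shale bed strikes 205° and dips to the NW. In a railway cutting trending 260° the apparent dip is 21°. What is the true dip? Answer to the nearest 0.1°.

25.1°

β = acute angle between strike 205° and section 260° = 55°.
tan(true dip) = tan 21° / sin 55° = 0.4686
true dip = arctan 0.4686 = 25.11°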